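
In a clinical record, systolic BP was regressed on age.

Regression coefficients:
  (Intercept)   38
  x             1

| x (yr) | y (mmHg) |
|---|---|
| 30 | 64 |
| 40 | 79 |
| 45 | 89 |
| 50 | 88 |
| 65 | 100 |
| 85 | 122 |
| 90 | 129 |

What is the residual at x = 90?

ŷ = 38 + 90 = 128
r = 129 − 128 = 1

r = 1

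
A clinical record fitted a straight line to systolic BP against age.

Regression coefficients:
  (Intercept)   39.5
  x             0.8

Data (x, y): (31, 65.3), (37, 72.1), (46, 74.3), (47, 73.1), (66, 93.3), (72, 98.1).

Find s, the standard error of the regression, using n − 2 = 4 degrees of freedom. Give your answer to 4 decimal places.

x=31: ŷ = 39.5 + 0.8·31 = 64.3; r = 65.3 − 64.3 = 1
x=37: ŷ = 39.5 + 0.8·37 = 69.1; r = 72.1 − 69.1 = 3
x=46: ŷ = 39.5 + 0.8·46 = 76.3; r = 74.3 − 76.3 = -2
x=47: ŷ = 39.5 + 0.8·47 = 77.1; r = 73.1 − 77.1 = -4
x=66: ŷ = 39.5 + 0.8·66 = 92.3; r = 93.3 − 92.3 = 1
x=72: ŷ = 39.5 + 0.8·72 = 97.1; r = 98.1 − 97.1 = 1
SSE = 1 + 9 + 4 + 16 + 1 + 1 = 32
s = √(32/4) = √8 ≈ 2.8284

s = 2.8284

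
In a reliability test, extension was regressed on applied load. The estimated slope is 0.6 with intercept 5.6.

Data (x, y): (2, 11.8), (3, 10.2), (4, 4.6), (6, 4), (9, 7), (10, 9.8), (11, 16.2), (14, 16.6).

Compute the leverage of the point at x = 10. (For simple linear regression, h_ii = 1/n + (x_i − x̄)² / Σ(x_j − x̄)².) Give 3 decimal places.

x̄ = (2 + 3 + 4 + 6 + 9 + 10 + 11 + 14)/8 = 7.375
Σ(x − x̄)² = 28.8906 + 19.1406 + 11.3906 + 1.89062 + 2.64062 + 6.89062 + 13.1406 + 43.8906 = 127.875
h = 1/8 + (2.625)²/127.875 = 0.125 + 0.0538856 = 0.179

h = 0.179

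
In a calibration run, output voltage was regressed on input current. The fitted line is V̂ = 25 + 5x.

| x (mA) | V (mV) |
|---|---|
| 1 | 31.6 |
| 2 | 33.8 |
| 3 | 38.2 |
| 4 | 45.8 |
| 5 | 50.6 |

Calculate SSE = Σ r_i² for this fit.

SSE = 8.24

x=1: V̂ = 25 + 5·1 = 30; r = 31.6 − 30 = 1.6
x=2: V̂ = 25 + 5·2 = 35; r = 33.8 − 35 = -1.2
x=3: V̂ = 25 + 5·3 = 40; r = 38.2 − 40 = -1.8
x=4: V̂ = 25 + 5·4 = 45; r = 45.8 − 45 = 0.8
x=5: V̂ = 25 + 5·5 = 50; r = 50.6 − 50 = 0.6
SSE = 2.56 + 1.44 + 3.24 + 0.64 + 0.36 = 8.24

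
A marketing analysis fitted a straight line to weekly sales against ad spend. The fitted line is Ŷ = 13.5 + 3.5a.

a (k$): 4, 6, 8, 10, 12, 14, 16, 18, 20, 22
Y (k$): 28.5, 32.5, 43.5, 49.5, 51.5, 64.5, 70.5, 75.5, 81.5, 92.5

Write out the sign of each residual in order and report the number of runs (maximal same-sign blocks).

7 runs

a=4: Ŷ = 13.5 + 3.5·4 = 27.5; r = 28.5 − 27.5 = 1
a=6: Ŷ = 13.5 + 3.5·6 = 34.5; r = 32.5 − 34.5 = -2
a=8: Ŷ = 13.5 + 3.5·8 = 41.5; r = 43.5 − 41.5 = 2
a=10: Ŷ = 13.5 + 3.5·10 = 48.5; r = 49.5 − 48.5 = 1
a=12: Ŷ = 13.5 + 3.5·12 = 55.5; r = 51.5 − 55.5 = -4
a=14: Ŷ = 13.5 + 3.5·14 = 62.5; r = 64.5 − 62.5 = 2
a=16: Ŷ = 13.5 + 3.5·16 = 69.5; r = 70.5 − 69.5 = 1
a=18: Ŷ = 13.5 + 3.5·18 = 76.5; r = 75.5 − 76.5 = -1
a=20: Ŷ = 13.5 + 3.5·20 = 83.5; r = 81.5 − 83.5 = -2
a=22: Ŷ = 13.5 + 3.5·22 = 90.5; r = 92.5 − 90.5 = 2
Signs: + − + + − + + − − +
Runs: +×1, −×1, +×2, −×1, +×2, −×2, +×1 → 7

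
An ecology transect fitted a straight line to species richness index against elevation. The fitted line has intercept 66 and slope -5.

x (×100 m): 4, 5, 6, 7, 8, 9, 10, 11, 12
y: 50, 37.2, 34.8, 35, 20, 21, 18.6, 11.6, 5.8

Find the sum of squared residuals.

SSE = 91.04

x=4: ŷ = 66 − 5·4 = 46; e = 50 − 46 = 4
x=5: ŷ = 66 − 5·5 = 41; e = 37.2 − 41 = -3.8
x=6: ŷ = 66 − 5·6 = 36; e = 34.8 − 36 = -1.2
x=7: ŷ = 66 − 5·7 = 31; e = 35 − 31 = 4
x=8: ŷ = 66 − 5·8 = 26; e = 20 − 26 = -6
x=9: ŷ = 66 − 5·9 = 21; e = 21 − 21 = 0
x=10: ŷ = 66 − 5·10 = 16; e = 18.6 − 16 = 2.6
x=11: ŷ = 66 − 5·11 = 11; e = 11.6 − 11 = 0.6
x=12: ŷ = 66 − 5·12 = 6; e = 5.8 − 6 = -0.2
SSE = 16 + 14.44 + 1.44 + 16 + 36 + 0 + 6.76 + 0.36 + 0.04 = 91.04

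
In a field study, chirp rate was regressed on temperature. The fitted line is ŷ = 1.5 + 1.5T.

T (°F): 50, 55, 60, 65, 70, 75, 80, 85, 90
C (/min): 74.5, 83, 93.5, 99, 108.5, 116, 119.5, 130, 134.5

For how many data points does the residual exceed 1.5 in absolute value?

T=50: ŷ = 1.5 + 1.5·50 = 76.5; e = 74.5 − 76.5 = -2
T=55: ŷ = 1.5 + 1.5·55 = 84; e = 83 − 84 = -1
T=60: ŷ = 1.5 + 1.5·60 = 91.5; e = 93.5 − 91.5 = 2
T=65: ŷ = 1.5 + 1.5·65 = 99; e = 99 − 99 = 0
T=70: ŷ = 1.5 + 1.5·70 = 106.5; e = 108.5 − 106.5 = 2
T=75: ŷ = 1.5 + 1.5·75 = 114; e = 116 − 114 = 2
T=80: ŷ = 1.5 + 1.5·80 = 121.5; e = 119.5 − 121.5 = -2
T=85: ŷ = 1.5 + 1.5·85 = 129; e = 130 − 129 = 1
T=90: ŷ = 1.5 + 1.5·90 = 136.5; e = 134.5 − 136.5 = -2
|e| > 1.5: T=50 (|e|=2), T=60 (|e|=2), T=70 (|e|=2), T=75 (|e|=2), T=80 (|e|=2), T=90 (|e|=2) → 6

6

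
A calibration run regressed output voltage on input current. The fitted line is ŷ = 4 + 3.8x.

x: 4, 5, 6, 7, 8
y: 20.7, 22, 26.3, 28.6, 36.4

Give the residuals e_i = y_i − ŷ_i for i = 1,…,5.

1.5, -1, -0.5, -2, 2

x=4: ŷ = 4 + 3.8·4 = 19.2; e = 20.7 − 19.2 = 1.5
x=5: ŷ = 4 + 3.8·5 = 23; e = 22 − 23 = -1
x=6: ŷ = 4 + 3.8·6 = 26.8; e = 26.3 − 26.8 = -0.5
x=7: ŷ = 4 + 3.8·7 = 30.6; e = 28.6 − 30.6 = -2
x=8: ŷ = 4 + 3.8·8 = 34.4; e = 36.4 − 34.4 = 2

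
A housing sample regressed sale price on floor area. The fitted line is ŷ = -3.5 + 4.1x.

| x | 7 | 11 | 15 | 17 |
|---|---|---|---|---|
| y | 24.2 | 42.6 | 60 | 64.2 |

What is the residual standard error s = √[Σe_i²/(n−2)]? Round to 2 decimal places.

s = 2.24

x=7: ŷ = -3.5 + 4.1·7 = 25.2; e = 24.2 − 25.2 = -1
x=11: ŷ = -3.5 + 4.1·11 = 41.6; e = 42.6 − 41.6 = 1
x=15: ŷ = -3.5 + 4.1·15 = 58; e = 60 − 58 = 2
x=17: ŷ = -3.5 + 4.1·17 = 66.2; e = 64.2 − 66.2 = -2
SSE = 1 + 1 + 4 + 4 = 10
s = √(10/2) = √5 ≈ 2.24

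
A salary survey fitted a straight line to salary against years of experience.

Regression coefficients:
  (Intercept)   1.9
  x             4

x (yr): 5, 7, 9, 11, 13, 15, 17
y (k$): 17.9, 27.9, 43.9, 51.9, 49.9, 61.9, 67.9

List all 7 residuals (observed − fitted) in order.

-4, -2, 6, 6, -4, 0, -2

x=5: ŷ = 1.9 + 4·5 = 21.9; e = 17.9 − 21.9 = -4
x=7: ŷ = 1.9 + 4·7 = 29.9; e = 27.9 − 29.9 = -2
x=9: ŷ = 1.9 + 4·9 = 37.9; e = 43.9 − 37.9 = 6
x=11: ŷ = 1.9 + 4·11 = 45.9; e = 51.9 − 45.9 = 6
x=13: ŷ = 1.9 + 4·13 = 53.9; e = 49.9 − 53.9 = -4
x=15: ŷ = 1.9 + 4·15 = 61.9; e = 61.9 − 61.9 = 0
x=17: ŷ = 1.9 + 4·17 = 69.9; e = 67.9 − 69.9 = -2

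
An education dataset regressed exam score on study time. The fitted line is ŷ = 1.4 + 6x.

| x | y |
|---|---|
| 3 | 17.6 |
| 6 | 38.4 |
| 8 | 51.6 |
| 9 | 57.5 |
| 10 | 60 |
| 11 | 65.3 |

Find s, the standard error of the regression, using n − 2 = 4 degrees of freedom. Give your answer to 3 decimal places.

s = 2.228

x=3: ŷ = 1.4 + 6·3 = 19.4; e = 17.6 − 19.4 = -1.8
x=6: ŷ = 1.4 + 6·6 = 37.4; e = 38.4 − 37.4 = 1
x=8: ŷ = 1.4 + 6·8 = 49.4; e = 51.6 − 49.4 = 2.2
x=9: ŷ = 1.4 + 6·9 = 55.4; e = 57.5 − 55.4 = 2.1
x=10: ŷ = 1.4 + 6·10 = 61.4; e = 60 − 61.4 = -1.4
x=11: ŷ = 1.4 + 6·11 = 67.4; e = 65.3 − 67.4 = -2.1
SSE = 3.24 + 1 + 4.84 + 4.41 + 1.96 + 4.41 = 19.86
s = √(19.86/4) = √4.965 ≈ 2.228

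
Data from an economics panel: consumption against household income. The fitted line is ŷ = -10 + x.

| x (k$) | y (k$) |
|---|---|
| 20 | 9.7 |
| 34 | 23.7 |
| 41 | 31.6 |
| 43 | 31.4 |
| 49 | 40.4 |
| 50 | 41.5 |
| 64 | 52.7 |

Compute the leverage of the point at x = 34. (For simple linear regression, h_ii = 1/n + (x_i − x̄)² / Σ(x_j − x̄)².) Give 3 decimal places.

x̄ = (20 + 34 + 41 + 43 + 49 + 50 + 64)/7 = 43
Σ(x − x̄)² = 529 + 81 + 4 + 0 + 36 + 49 + 441 = 1140
h = 1/7 + (-9)²/1140 = 0.142857 + 0.0710526 = 0.214

h = 0.214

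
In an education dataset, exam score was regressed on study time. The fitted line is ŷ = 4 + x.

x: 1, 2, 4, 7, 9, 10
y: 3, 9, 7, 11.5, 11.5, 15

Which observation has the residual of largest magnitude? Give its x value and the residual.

x = 2, e = 3

x=1: ŷ = 4 + 1 = 5; e = 3 − 5 = -2
x=2: ŷ = 4 + 2 = 6; e = 9 − 6 = 3
x=4: ŷ = 4 + 4 = 8; e = 7 − 8 = -1
x=7: ŷ = 4 + 7 = 11; e = 11.5 − 11 = 0.5
x=9: ŷ = 4 + 9 = 13; e = 11.5 − 13 = -1.5
x=10: ŷ = 4 + 10 = 14; e = 15 − 14 = 1
Largest |e| is 3 at x = 2, residual 3.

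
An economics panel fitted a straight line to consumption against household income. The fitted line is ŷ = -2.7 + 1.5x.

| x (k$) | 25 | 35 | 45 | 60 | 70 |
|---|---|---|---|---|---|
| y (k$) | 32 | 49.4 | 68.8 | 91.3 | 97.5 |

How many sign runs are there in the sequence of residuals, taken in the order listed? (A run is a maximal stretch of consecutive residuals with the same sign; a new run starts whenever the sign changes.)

3 runs

x=25: ŷ = -2.7 + 1.5·25 = 34.8; r = 32 − 34.8 = -2.8
x=35: ŷ = -2.7 + 1.5·35 = 49.8; r = 49.4 − 49.8 = -0.4
x=45: ŷ = -2.7 + 1.5·45 = 64.8; r = 68.8 − 64.8 = 4
x=60: ŷ = -2.7 + 1.5·60 = 87.3; r = 91.3 − 87.3 = 4
x=70: ŷ = -2.7 + 1.5·70 = 102.3; r = 97.5 − 102.3 = -4.8
Signs: − − + + −
Runs: −×2, +×2, −×1 → 3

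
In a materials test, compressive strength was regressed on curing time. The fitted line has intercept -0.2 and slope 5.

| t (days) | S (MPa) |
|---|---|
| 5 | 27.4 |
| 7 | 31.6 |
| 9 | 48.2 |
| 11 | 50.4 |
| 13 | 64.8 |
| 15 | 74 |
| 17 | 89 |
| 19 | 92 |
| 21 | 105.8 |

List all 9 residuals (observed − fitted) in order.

2.6, -3.2, 3.4, -4.4, 0, -0.8, 4.2, -2.8, 1

t=5: Ŝ = -0.2 + 5·5 = 24.8; r = 27.4 − 24.8 = 2.6
t=7: Ŝ = -0.2 + 5·7 = 34.8; r = 31.6 − 34.8 = -3.2
t=9: Ŝ = -0.2 + 5·9 = 44.8; r = 48.2 − 44.8 = 3.4
t=11: Ŝ = -0.2 + 5·11 = 54.8; r = 50.4 − 54.8 = -4.4
t=13: Ŝ = -0.2 + 5·13 = 64.8; r = 64.8 − 64.8 = 0
t=15: Ŝ = -0.2 + 5·15 = 74.8; r = 74 − 74.8 = -0.8
t=17: Ŝ = -0.2 + 5·17 = 84.8; r = 89 − 84.8 = 4.2
t=19: Ŝ = -0.2 + 5·19 = 94.8; r = 92 − 94.8 = -2.8
t=21: Ŝ = -0.2 + 5·21 = 104.8; r = 105.8 − 104.8 = 1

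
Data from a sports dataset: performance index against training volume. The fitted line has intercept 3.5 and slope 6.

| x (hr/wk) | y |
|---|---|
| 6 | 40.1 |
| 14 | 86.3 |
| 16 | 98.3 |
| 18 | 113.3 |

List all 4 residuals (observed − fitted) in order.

x=6: ŷ = 3.5 + 6·6 = 39.5; e = 40.1 − 39.5 = 0.6
x=14: ŷ = 3.5 + 6·14 = 87.5; e = 86.3 − 87.5 = -1.2
x=16: ŷ = 3.5 + 6·16 = 99.5; e = 98.3 − 99.5 = -1.2
x=18: ŷ = 3.5 + 6·18 = 111.5; e = 113.3 − 111.5 = 1.8

0.6, -1.2, -1.2, 1.8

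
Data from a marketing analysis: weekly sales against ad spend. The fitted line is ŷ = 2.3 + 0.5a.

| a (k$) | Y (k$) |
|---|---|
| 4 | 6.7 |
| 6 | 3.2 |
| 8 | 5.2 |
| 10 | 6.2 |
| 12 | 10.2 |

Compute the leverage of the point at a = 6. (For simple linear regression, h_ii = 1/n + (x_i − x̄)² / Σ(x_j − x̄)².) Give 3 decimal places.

ā = (4 + 6 + 8 + 10 + 12)/5 = 8
Σ(a − ā)² = 16 + 4 + 0 + 4 + 16 = 40
h = 1/5 + (-2)²/40 = 0.2 + 0.1 = 0.300

h = 0.300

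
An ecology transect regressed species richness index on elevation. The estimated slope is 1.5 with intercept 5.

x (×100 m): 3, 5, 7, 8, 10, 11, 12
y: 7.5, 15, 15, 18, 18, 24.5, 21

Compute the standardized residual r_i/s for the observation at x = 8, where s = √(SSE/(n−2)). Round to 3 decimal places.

0.419

x=3: ŷ = 5 + 1.5·3 = 9.5; r = 7.5 − 9.5 = -2
x=5: ŷ = 5 + 1.5·5 = 12.5; r = 15 − 12.5 = 2.5
x=7: ŷ = 5 + 1.5·7 = 15.5; r = 15 − 15.5 = -0.5
x=8: ŷ = 5 + 1.5·8 = 17; r = 18 − 17 = 1
x=10: ŷ = 5 + 1.5·10 = 20; r = 18 − 20 = -2
x=11: ŷ = 5 + 1.5·11 = 21.5; r = 24.5 − 21.5 = 3
x=12: ŷ = 5 + 1.5·12 = 23; r = 21 − 23 = -2
SSE = 4 + 6.25 + 0.25 + 1 + 4 + 9 + 4 = 28.5
s = √(28.5/5) = 2.38747
r/s = 1 / 2.38747 = 0.419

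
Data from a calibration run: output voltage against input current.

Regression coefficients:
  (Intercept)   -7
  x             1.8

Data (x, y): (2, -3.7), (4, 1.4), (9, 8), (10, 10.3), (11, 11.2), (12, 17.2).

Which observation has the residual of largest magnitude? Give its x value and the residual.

x=2: ŷ = -7 + 1.8·2 = -3.4; e = -3.7 − (-3.4) = -0.3
x=4: ŷ = -7 + 1.8·4 = 0.2; e = 1.4 − 0.2 = 1.2
x=9: ŷ = -7 + 1.8·9 = 9.2; e = 8 − 9.2 = -1.2
x=10: ŷ = -7 + 1.8·10 = 11; e = 10.3 − 11 = -0.7
x=11: ŷ = -7 + 1.8·11 = 12.8; e = 11.2 − 12.8 = -1.6
x=12: ŷ = -7 + 1.8·12 = 14.6; e = 17.2 − 14.6 = 2.6
Largest |e| is 2.6 at x = 12, residual 2.6.

x = 12, e = 2.6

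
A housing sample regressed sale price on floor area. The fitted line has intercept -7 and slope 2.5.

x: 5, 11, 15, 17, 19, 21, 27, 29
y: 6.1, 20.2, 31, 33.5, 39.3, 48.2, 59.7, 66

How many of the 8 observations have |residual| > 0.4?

x=5: ŷ = -7 + 2.5·5 = 5.5; r = 6.1 − 5.5 = 0.6
x=11: ŷ = -7 + 2.5·11 = 20.5; r = 20.2 − 20.5 = -0.3
x=15: ŷ = -7 + 2.5·15 = 30.5; r = 31 − 30.5 = 0.5
x=17: ŷ = -7 + 2.5·17 = 35.5; r = 33.5 − 35.5 = -2
x=19: ŷ = -7 + 2.5·19 = 40.5; r = 39.3 − 40.5 = -1.2
x=21: ŷ = -7 + 2.5·21 = 45.5; r = 48.2 − 45.5 = 2.7
x=27: ŷ = -7 + 2.5·27 = 60.5; r = 59.7 − 60.5 = -0.8
x=29: ŷ = -7 + 2.5·29 = 65.5; r = 66 − 65.5 = 0.5
|r| > 0.4: x=5 (|r|=0.6), x=15 (|r|=0.5), x=17 (|r|=2), x=19 (|r|=1.2), x=21 (|r|=2.7), x=27 (|r|=0.8), x=29 (|r|=0.5) → 7

7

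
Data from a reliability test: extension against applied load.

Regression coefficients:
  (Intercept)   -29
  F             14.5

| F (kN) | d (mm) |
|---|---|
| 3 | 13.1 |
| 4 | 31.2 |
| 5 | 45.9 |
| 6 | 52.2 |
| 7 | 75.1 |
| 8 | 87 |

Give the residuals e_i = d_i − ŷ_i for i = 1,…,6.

F=3: ŷ = -29 + 14.5·3 = 14.5; e = 13.1 − 14.5 = -1.4
F=4: ŷ = -29 + 14.5·4 = 29; e = 31.2 − 29 = 2.2
F=5: ŷ = -29 + 14.5·5 = 43.5; e = 45.9 − 43.5 = 2.4
F=6: ŷ = -29 + 14.5·6 = 58; e = 52.2 − 58 = -5.8
F=7: ŷ = -29 + 14.5·7 = 72.5; e = 75.1 − 72.5 = 2.6
F=8: ŷ = -29 + 14.5·8 = 87; e = 87 − 87 = 0

-1.4, 2.2, 2.4, -5.8, 2.6, 0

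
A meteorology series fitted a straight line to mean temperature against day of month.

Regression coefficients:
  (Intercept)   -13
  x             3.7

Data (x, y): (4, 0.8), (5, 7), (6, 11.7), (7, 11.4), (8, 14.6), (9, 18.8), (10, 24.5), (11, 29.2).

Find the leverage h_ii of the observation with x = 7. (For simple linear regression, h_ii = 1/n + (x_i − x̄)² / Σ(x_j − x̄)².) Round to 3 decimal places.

x̄ = (4 + 5 + 6 + 7 + 8 + 9 + 10 + 11)/8 = 7.5
Σ(x − x̄)² = 12.25 + 6.25 + 2.25 + 0.25 + 0.25 + 2.25 + 6.25 + 12.25 = 42
h = 1/8 + (-0.5)²/42 = 0.125 + 0.00595238 = 0.131

h = 0.131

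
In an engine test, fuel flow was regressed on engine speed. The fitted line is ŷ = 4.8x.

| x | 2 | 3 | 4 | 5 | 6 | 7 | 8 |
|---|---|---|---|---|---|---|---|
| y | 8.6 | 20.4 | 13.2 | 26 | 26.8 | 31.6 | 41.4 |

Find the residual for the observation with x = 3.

ŷ = 4.8·3 = 14.4
r = 20.4 − 14.4 = 6

r = 6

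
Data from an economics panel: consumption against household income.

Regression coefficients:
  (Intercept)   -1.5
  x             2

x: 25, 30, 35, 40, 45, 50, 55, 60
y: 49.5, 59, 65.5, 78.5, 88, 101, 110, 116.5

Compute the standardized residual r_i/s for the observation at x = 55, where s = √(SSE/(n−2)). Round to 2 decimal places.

0.77

x=25: ŷ = -1.5 + 2·25 = 48.5; r = 49.5 − 48.5 = 1
x=30: ŷ = -1.5 + 2·30 = 58.5; r = 59 − 58.5 = 0.5
x=35: ŷ = -1.5 + 2·35 = 68.5; r = 65.5 − 68.5 = -3
x=40: ŷ = -1.5 + 2·40 = 78.5; r = 78.5 − 78.5 = 0
x=45: ŷ = -1.5 + 2·45 = 88.5; r = 88 − 88.5 = -0.5
x=50: ŷ = -1.5 + 2·50 = 98.5; r = 101 − 98.5 = 2.5
x=55: ŷ = -1.5 + 2·55 = 108.5; r = 110 − 108.5 = 1.5
x=60: ŷ = -1.5 + 2·60 = 118.5; r = 116.5 − 118.5 = -2
SSE = 1 + 0.25 + 9 + 0 + 0.25 + 6.25 + 2.25 + 4 = 23
s = √(23/6) = 1.95789
r/s = 1.5 / 1.95789 = 0.77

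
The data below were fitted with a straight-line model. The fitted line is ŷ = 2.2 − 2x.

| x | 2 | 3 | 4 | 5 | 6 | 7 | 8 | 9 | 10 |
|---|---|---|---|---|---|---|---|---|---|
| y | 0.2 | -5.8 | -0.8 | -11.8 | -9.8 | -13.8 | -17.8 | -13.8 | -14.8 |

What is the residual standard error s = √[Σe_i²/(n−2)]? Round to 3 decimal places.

x=2: ŷ = 2.2 − 2·2 = -1.8; e = 0.2 − (-1.8) = 2
x=3: ŷ = 2.2 − 2·3 = -3.8; e = -5.8 − (-3.8) = -2
x=4: ŷ = 2.2 − 2·4 = -5.8; e = -0.8 − (-5.8) = 5
x=5: ŷ = 2.2 − 2·5 = -7.8; e = -11.8 − (-7.8) = -4
x=6: ŷ = 2.2 − 2·6 = -9.8; e = -9.8 − (-9.8) = 0
x=7: ŷ = 2.2 − 2·7 = -11.8; e = -13.8 − (-11.8) = -2
x=8: ŷ = 2.2 − 2·8 = -13.8; e = -17.8 − (-13.8) = -4
x=9: ŷ = 2.2 − 2·9 = -15.8; e = -13.8 − (-15.8) = 2
x=10: ŷ = 2.2 − 2·10 = -17.8; e = -14.8 − (-17.8) = 3
SSE = 4 + 4 + 25 + 16 + 0 + 4 + 16 + 4 + 9 = 82
s = √(82/7) = √11.7143 ≈ 3.423

s = 3.423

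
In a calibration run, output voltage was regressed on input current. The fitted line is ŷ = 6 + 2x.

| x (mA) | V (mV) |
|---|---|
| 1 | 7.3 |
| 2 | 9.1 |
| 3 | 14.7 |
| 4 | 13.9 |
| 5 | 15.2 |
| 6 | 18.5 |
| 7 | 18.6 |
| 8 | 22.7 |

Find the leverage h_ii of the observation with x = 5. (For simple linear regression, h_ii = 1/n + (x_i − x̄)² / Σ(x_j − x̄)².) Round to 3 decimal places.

x̄ = (1 + 2 + 3 + 4 + 5 + 6 + 7 + 8)/8 = 4.5
Σ(x − x̄)² = 12.25 + 6.25 + 2.25 + 0.25 + 0.25 + 2.25 + 6.25 + 12.25 = 42
h = 1/8 + (0.5)²/42 = 0.125 + 0.00595238 = 0.131

h = 0.131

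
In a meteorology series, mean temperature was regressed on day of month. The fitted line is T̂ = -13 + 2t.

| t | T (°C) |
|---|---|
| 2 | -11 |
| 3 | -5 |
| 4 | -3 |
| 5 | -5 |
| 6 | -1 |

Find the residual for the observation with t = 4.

T̂ = -13 + 2·4 = -5
e = -3 − (-5) = 2

e = 2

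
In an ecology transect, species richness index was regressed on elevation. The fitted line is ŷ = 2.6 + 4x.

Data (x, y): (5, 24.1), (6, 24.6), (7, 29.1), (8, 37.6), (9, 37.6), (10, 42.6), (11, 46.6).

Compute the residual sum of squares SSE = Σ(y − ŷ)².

SSE = 18.5

x=5: ŷ = 2.6 + 4·5 = 22.6; r = 24.1 − 22.6 = 1.5
x=6: ŷ = 2.6 + 4·6 = 26.6; r = 24.6 − 26.6 = -2
x=7: ŷ = 2.6 + 4·7 = 30.6; r = 29.1 − 30.6 = -1.5
x=8: ŷ = 2.6 + 4·8 = 34.6; r = 37.6 − 34.6 = 3
x=9: ŷ = 2.6 + 4·9 = 38.6; r = 37.6 − 38.6 = -1
x=10: ŷ = 2.6 + 4·10 = 42.6; r = 42.6 − 42.6 = 0
x=11: ŷ = 2.6 + 4·11 = 46.6; r = 46.6 − 46.6 = 0
SSE = 2.25 + 4 + 2.25 + 9 + 1 + 0 + 0 = 18.5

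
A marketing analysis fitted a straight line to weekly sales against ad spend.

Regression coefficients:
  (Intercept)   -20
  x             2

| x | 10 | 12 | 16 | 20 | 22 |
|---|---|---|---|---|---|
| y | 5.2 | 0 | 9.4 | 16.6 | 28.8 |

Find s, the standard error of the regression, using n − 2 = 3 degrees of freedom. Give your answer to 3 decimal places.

s = 5.304

x=10: ŷ = -20 + 2·10 = 0; e = 5.2 − 0 = 5.2
x=12: ŷ = -20 + 2·12 = 4; e = 0 − 4 = -4
x=16: ŷ = -20 + 2·16 = 12; e = 9.4 − 12 = -2.6
x=20: ŷ = -20 + 2·20 = 20; e = 16.6 − 20 = -3.4
x=22: ŷ = -20 + 2·22 = 24; e = 28.8 − 24 = 4.8
SSE = 27.04 + 16 + 6.76 + 11.56 + 23.04 = 84.4
s = √(84.4/3) = √28.1333 ≈ 5.304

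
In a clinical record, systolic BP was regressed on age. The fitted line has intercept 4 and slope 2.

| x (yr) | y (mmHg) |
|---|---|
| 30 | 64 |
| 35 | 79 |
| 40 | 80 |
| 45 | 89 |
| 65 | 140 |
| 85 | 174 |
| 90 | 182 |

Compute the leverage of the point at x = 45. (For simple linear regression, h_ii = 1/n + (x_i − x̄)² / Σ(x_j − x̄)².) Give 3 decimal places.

h = 0.175

x̄ = (30 + 35 + 40 + 45 + 65 + 85 + 90)/7 = 55.7143
Σ(x − x̄)² = 661.224 + 429.082 + 246.939 + 114.796 + 86.2245 + 857.653 + 1175.51 = 3571.43
h = 1/7 + (-10.7143)²/3571.43 = 0.142857 + 0.0321429 = 0.175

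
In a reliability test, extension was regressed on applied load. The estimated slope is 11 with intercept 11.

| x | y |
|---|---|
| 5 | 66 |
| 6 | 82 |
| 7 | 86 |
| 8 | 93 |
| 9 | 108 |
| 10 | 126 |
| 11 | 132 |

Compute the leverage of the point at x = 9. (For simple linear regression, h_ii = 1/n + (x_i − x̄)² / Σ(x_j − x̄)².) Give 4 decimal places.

x̄ = (5 + 6 + 7 + 8 + 9 + 10 + 11)/7 = 8
Σ(x − x̄)² = 9 + 4 + 1 + 0 + 1 + 4 + 9 = 28
h = 1/7 + (1)²/28 = 0.142857 + 0.0357143 = 0.1786

h = 0.1786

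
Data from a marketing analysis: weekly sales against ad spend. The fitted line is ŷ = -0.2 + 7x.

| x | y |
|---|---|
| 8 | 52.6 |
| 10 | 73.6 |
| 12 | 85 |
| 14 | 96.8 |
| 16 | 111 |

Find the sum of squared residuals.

SSE = 27.76

x=8: ŷ = -0.2 + 7·8 = 55.8; e = 52.6 − 55.8 = -3.2
x=10: ŷ = -0.2 + 7·10 = 69.8; e = 73.6 − 69.8 = 3.8
x=12: ŷ = -0.2 + 7·12 = 83.8; e = 85 − 83.8 = 1.2
x=14: ŷ = -0.2 + 7·14 = 97.8; e = 96.8 − 97.8 = -1
x=16: ŷ = -0.2 + 7·16 = 111.8; e = 111 − 111.8 = -0.8
SSE = 10.24 + 14.44 + 1.44 + 1 + 0.64 = 27.76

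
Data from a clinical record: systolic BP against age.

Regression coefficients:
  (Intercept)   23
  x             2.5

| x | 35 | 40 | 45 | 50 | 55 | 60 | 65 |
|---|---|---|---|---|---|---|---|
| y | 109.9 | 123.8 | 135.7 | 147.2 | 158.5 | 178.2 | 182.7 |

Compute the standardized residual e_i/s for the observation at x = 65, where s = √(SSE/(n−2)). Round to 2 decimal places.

x=35: ŷ = 23 + 2.5·35 = 110.5; e = 109.9 − 110.5 = -0.6
x=40: ŷ = 23 + 2.5·40 = 123; e = 123.8 − 123 = 0.8
x=45: ŷ = 23 + 2.5·45 = 135.5; e = 135.7 − 135.5 = 0.2
x=50: ŷ = 23 + 2.5·50 = 148; e = 147.2 − 148 = -0.8
x=55: ŷ = 23 + 2.5·55 = 160.5; e = 158.5 − 160.5 = -2
x=60: ŷ = 23 + 2.5·60 = 173; e = 178.2 − 173 = 5.2
x=65: ŷ = 23 + 2.5·65 = 185.5; e = 182.7 − 185.5 = -2.8
SSE = 0.36 + 0.64 + 0.04 + 0.64 + 4 + 27.04 + 7.84 = 40.56
s = √(40.56/5) = 2.84816
e/s = -2.8 / 2.84816 = -0.98

-0.98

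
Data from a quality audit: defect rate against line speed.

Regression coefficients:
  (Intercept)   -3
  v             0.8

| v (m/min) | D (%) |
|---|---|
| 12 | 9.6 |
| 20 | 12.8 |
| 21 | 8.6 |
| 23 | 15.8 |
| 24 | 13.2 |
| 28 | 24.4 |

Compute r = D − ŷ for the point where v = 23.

r = 0.4

ŷ = -3 + 0.8·23 = 15.4
r = 15.8 − 15.4 = 0.4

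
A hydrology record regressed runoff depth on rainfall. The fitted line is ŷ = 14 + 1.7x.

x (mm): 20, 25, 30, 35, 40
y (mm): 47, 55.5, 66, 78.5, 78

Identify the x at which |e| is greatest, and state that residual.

x=20: ŷ = 14 + 1.7·20 = 48; e = 47 − 48 = -1
x=25: ŷ = 14 + 1.7·25 = 56.5; e = 55.5 − 56.5 = -1
x=30: ŷ = 14 + 1.7·30 = 65; e = 66 − 65 = 1
x=35: ŷ = 14 + 1.7·35 = 73.5; e = 78.5 − 73.5 = 5
x=40: ŷ = 14 + 1.7·40 = 82; e = 78 − 82 = -4
Largest |e| is 5 at x = 35, residual 5.

x = 35, e = 5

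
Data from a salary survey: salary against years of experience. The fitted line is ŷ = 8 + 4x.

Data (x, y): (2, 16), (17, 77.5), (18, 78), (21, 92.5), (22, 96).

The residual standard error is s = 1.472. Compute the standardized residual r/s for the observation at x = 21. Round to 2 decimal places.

ŷ = 8 + 4·21 = 92
r = 92.5 − 92 = 0.5
r/s = 0.5 / 1.472 = 0.34

0.34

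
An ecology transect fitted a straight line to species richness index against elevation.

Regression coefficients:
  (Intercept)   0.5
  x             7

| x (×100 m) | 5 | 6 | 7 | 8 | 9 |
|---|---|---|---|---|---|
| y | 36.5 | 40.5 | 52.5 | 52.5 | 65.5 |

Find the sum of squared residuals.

x=5: ŷ = 0.5 + 7·5 = 35.5; r = 36.5 − 35.5 = 1
x=6: ŷ = 0.5 + 7·6 = 42.5; r = 40.5 − 42.5 = -2
x=7: ŷ = 0.5 + 7·7 = 49.5; r = 52.5 − 49.5 = 3
x=8: ŷ = 0.5 + 7·8 = 56.5; r = 52.5 − 56.5 = -4
x=9: ŷ = 0.5 + 7·9 = 63.5; r = 65.5 − 63.5 = 2
SSE = 1 + 4 + 9 + 16 + 4 = 34

SSE = 34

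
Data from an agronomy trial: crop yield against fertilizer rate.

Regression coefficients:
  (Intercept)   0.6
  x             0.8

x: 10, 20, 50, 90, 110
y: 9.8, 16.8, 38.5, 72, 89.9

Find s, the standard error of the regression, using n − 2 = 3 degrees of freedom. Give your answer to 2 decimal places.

x=10: ŷ = 0.6 + 0.8·10 = 8.6; e = 9.8 − 8.6 = 1.2
x=20: ŷ = 0.6 + 0.8·20 = 16.6; e = 16.8 − 16.6 = 0.2
x=50: ŷ = 0.6 + 0.8·50 = 40.6; e = 38.5 − 40.6 = -2.1
x=90: ŷ = 0.6 + 0.8·90 = 72.6; e = 72 − 72.6 = -0.6
x=110: ŷ = 0.6 + 0.8·110 = 88.6; e = 89.9 − 88.6 = 1.3
SSE = 1.44 + 0.04 + 4.41 + 0.36 + 1.69 = 7.94
s = √(7.94/3) = √2.64667 ≈ 1.63

s = 1.63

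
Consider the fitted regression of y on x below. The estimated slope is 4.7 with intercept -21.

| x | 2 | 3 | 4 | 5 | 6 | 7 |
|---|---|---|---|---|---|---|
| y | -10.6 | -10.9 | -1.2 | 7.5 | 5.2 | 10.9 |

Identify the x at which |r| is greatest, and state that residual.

x=2: ŷ = -21 + 4.7·2 = -11.6; r = -10.6 − (-11.6) = 1
x=3: ŷ = -21 + 4.7·3 = -6.9; r = -10.9 − (-6.9) = -4
x=4: ŷ = -21 + 4.7·4 = -2.2; r = -1.2 − (-2.2) = 1
x=5: ŷ = -21 + 4.7·5 = 2.5; r = 7.5 − 2.5 = 5
x=6: ŷ = -21 + 4.7·6 = 7.2; r = 5.2 − 7.2 = -2
x=7: ŷ = -21 + 4.7·7 = 11.9; r = 10.9 − 11.9 = -1
Largest |r| is 5 at x = 5, residual 5.

x = 5, r = 5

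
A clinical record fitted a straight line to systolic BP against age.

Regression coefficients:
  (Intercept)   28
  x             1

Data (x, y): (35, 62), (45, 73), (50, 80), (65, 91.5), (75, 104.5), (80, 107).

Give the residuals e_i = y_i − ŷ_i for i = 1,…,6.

-1, 0, 2, -1.5, 1.5, -1

x=35: ŷ = 28 + 35 = 63; e = 62 − 63 = -1
x=45: ŷ = 28 + 45 = 73; e = 73 − 73 = 0
x=50: ŷ = 28 + 50 = 78; e = 80 − 78 = 2
x=65: ŷ = 28 + 65 = 93; e = 91.5 − 93 = -1.5
x=75: ŷ = 28 + 75 = 103; e = 104.5 − 103 = 1.5
x=80: ŷ = 28 + 80 = 108; e = 107 − 108 = -1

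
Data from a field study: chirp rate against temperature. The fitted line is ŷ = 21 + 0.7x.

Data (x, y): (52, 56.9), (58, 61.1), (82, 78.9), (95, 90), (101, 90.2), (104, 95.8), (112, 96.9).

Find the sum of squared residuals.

x=52: ŷ = 21 + 0.7·52 = 57.4; r = 56.9 − 57.4 = -0.5
x=58: ŷ = 21 + 0.7·58 = 61.6; r = 61.1 − 61.6 = -0.5
x=82: ŷ = 21 + 0.7·82 = 78.4; r = 78.9 − 78.4 = 0.5
x=95: ŷ = 21 + 0.7·95 = 87.5; r = 90 − 87.5 = 2.5
x=101: ŷ = 21 + 0.7·101 = 91.7; r = 90.2 − 91.7 = -1.5
x=104: ŷ = 21 + 0.7·104 = 93.8; r = 95.8 − 93.8 = 2
x=112: ŷ = 21 + 0.7·112 = 99.4; r = 96.9 − 99.4 = -2.5
SSE = 0.25 + 0.25 + 0.25 + 6.25 + 2.25 + 4 + 6.25 = 19.5

SSE = 19.5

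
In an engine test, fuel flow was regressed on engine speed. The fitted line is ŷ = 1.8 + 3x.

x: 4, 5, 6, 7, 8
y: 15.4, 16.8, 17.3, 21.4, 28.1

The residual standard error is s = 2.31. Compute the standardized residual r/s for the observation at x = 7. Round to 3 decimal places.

ŷ = 1.8 + 3·7 = 22.8
r = 21.4 − 22.8 = -1.4
r/s = -1.4 / 2.31 = -0.606

-0.606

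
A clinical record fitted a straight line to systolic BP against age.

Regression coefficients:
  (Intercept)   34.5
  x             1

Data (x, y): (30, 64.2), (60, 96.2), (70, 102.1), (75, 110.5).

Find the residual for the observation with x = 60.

r = 1.7

ŷ = 34.5 + 60 = 94.5
r = 96.2 − 94.5 = 1.7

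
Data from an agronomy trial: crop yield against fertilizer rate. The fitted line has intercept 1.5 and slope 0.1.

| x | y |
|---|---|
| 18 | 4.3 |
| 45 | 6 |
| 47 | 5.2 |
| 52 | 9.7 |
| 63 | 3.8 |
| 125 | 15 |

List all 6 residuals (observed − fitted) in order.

x=18: ŷ = 1.5 + 0.1·18 = 3.3; r = 4.3 − 3.3 = 1
x=45: ŷ = 1.5 + 0.1·45 = 6; r = 6 − 6 = 0
x=47: ŷ = 1.5 + 0.1·47 = 6.2; r = 5.2 − 6.2 = -1
x=52: ŷ = 1.5 + 0.1·52 = 6.7; r = 9.7 − 6.7 = 3
x=63: ŷ = 1.5 + 0.1·63 = 7.8; r = 3.8 − 7.8 = -4
x=125: ŷ = 1.5 + 0.1·125 = 14; r = 15 − 14 = 1

1, 0, -1, 3, -4, 1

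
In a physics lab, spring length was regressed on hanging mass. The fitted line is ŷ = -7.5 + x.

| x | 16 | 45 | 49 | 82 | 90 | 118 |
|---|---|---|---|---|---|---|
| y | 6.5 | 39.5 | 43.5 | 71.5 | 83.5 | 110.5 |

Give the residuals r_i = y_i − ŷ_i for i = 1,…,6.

-2, 2, 2, -3, 1, 0

x=16: ŷ = -7.5 + 16 = 8.5; r = 6.5 − 8.5 = -2
x=45: ŷ = -7.5 + 45 = 37.5; r = 39.5 − 37.5 = 2
x=49: ŷ = -7.5 + 49 = 41.5; r = 43.5 − 41.5 = 2
x=82: ŷ = -7.5 + 82 = 74.5; r = 71.5 − 74.5 = -3
x=90: ŷ = -7.5 + 90 = 82.5; r = 83.5 − 82.5 = 1
x=118: ŷ = -7.5 + 118 = 110.5; r = 110.5 − 110.5 = 0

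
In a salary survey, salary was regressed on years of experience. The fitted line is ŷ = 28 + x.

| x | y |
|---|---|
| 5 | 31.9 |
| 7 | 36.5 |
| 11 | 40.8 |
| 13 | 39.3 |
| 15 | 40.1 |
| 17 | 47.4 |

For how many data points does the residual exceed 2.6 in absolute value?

x=5: ŷ = 28 + 5 = 33; r = 31.9 − 33 = -1.1
x=7: ŷ = 28 + 7 = 35; r = 36.5 − 35 = 1.5
x=11: ŷ = 28 + 11 = 39; r = 40.8 − 39 = 1.8
x=13: ŷ = 28 + 13 = 41; r = 39.3 − 41 = -1.7
x=15: ŷ = 28 + 15 = 43; r = 40.1 − 43 = -2.9
x=17: ŷ = 28 + 17 = 45; r = 47.4 − 45 = 2.4
|r| > 2.6: x=15 (|r|=2.9) → 1

1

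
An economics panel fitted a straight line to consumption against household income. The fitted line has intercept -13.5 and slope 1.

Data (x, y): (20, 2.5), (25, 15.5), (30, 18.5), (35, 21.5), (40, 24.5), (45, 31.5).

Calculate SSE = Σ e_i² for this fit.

SSE = 40

x=20: ŷ = -13.5 + 20 = 6.5; e = 2.5 − 6.5 = -4
x=25: ŷ = -13.5 + 25 = 11.5; e = 15.5 − 11.5 = 4
x=30: ŷ = -13.5 + 30 = 16.5; e = 18.5 − 16.5 = 2
x=35: ŷ = -13.5 + 35 = 21.5; e = 21.5 − 21.5 = 0
x=40: ŷ = -13.5 + 40 = 26.5; e = 24.5 − 26.5 = -2
x=45: ŷ = -13.5 + 45 = 31.5; e = 31.5 − 31.5 = 0
SSE = 16 + 16 + 4 + 0 + 4 + 0 = 40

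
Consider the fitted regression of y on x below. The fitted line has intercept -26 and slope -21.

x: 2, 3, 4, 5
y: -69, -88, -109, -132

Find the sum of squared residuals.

x=2: ŷ = -26 − 21·2 = -68; e = -69 − (-68) = -1
x=3: ŷ = -26 − 21·3 = -89; e = -88 − (-89) = 1
x=4: ŷ = -26 − 21·4 = -110; e = -109 − (-110) = 1
x=5: ŷ = -26 − 21·5 = -131; e = -132 − (-131) = -1
SSE = 1 + 1 + 1 + 1 = 4

SSE = 4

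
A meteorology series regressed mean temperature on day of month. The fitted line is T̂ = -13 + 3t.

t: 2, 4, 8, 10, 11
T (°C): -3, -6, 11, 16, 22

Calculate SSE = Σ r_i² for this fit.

SSE = 46

t=2: T̂ = -13 + 3·2 = -7; r = -3 − (-7) = 4
t=4: T̂ = -13 + 3·4 = -1; r = -6 − (-1) = -5
t=8: T̂ = -13 + 3·8 = 11; r = 11 − 11 = 0
t=10: T̂ = -13 + 3·10 = 17; r = 16 − 17 = -1
t=11: T̂ = -13 + 3·11 = 20; r = 22 − 20 = 2
SSE = 16 + 25 + 0 + 1 + 4 = 46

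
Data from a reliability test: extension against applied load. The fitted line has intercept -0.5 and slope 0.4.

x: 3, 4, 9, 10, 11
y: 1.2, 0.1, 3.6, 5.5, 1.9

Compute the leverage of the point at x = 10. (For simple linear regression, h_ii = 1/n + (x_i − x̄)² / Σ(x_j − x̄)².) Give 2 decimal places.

x̄ = (3 + 4 + 9 + 10 + 11)/5 = 7.4
Σ(x − x̄)² = 19.36 + 11.56 + 2.56 + 6.76 + 12.96 = 53.2
h = 1/5 + (2.6)²/53.2 = 0.2 + 0.127068 = 0.33

h = 0.33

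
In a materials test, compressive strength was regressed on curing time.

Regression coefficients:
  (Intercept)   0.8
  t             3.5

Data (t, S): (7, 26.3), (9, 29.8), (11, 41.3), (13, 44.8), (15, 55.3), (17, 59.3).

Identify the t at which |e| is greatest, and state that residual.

t=7: Ŝ = 0.8 + 3.5·7 = 25.3; e = 26.3 − 25.3 = 1
t=9: Ŝ = 0.8 + 3.5·9 = 32.3; e = 29.8 − 32.3 = -2.5
t=11: Ŝ = 0.8 + 3.5·11 = 39.3; e = 41.3 − 39.3 = 2
t=13: Ŝ = 0.8 + 3.5·13 = 46.3; e = 44.8 − 46.3 = -1.5
t=15: Ŝ = 0.8 + 3.5·15 = 53.3; e = 55.3 − 53.3 = 2
t=17: Ŝ = 0.8 + 3.5·17 = 60.3; e = 59.3 − 60.3 = -1
Largest |e| is 2.5 at t = 9, residual -2.5.

t = 9, e = -2.5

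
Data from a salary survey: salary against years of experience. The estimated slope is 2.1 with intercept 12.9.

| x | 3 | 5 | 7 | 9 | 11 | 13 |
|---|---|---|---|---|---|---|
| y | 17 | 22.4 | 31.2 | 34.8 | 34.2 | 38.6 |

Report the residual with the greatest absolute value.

e = 3.6

x=3: ŷ = 12.9 + 2.1·3 = 19.2; e = 17 − 19.2 = -2.2
x=5: ŷ = 12.9 + 2.1·5 = 23.4; e = 22.4 − 23.4 = -1
x=7: ŷ = 12.9 + 2.1·7 = 27.6; e = 31.2 − 27.6 = 3.6
x=9: ŷ = 12.9 + 2.1·9 = 31.8; e = 34.8 − 31.8 = 3
x=11: ŷ = 12.9 + 2.1·11 = 36; e = 34.2 − 36 = -1.8
x=13: ŷ = 12.9 + 2.1·13 = 40.2; e = 38.6 − 40.2 = -1.6
Largest |e| is 3.6 at x = 7, residual 3.6.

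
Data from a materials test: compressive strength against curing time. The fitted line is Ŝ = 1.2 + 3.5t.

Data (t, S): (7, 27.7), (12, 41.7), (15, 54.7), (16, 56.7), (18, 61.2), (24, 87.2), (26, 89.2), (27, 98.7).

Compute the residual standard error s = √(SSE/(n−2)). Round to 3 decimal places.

s = 2.533

t=7: Ŝ = 1.2 + 3.5·7 = 25.7; r = 27.7 − 25.7 = 2
t=12: Ŝ = 1.2 + 3.5·12 = 43.2; r = 41.7 − 43.2 = -1.5
t=15: Ŝ = 1.2 + 3.5·15 = 53.7; r = 54.7 − 53.7 = 1
t=16: Ŝ = 1.2 + 3.5·16 = 57.2; r = 56.7 − 57.2 = -0.5
t=18: Ŝ = 1.2 + 3.5·18 = 64.2; r = 61.2 − 64.2 = -3
t=24: Ŝ = 1.2 + 3.5·24 = 85.2; r = 87.2 − 85.2 = 2
t=26: Ŝ = 1.2 + 3.5·26 = 92.2; r = 89.2 − 92.2 = -3
t=27: Ŝ = 1.2 + 3.5·27 = 95.7; r = 98.7 − 95.7 = 3
SSE = 4 + 2.25 + 1 + 0.25 + 9 + 4 + 9 + 9 = 38.5
s = √(38.5/6) = √6.41667 ≈ 2.533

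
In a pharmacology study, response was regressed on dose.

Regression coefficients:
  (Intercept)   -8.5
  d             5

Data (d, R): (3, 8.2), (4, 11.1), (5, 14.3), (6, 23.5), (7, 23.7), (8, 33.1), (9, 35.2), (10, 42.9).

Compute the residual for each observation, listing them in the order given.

d=3: R̂ = -8.5 + 5·3 = 6.5; e = 8.2 − 6.5 = 1.7
d=4: R̂ = -8.5 + 5·4 = 11.5; e = 11.1 − 11.5 = -0.4
d=5: R̂ = -8.5 + 5·5 = 16.5; e = 14.3 − 16.5 = -2.2
d=6: R̂ = -8.5 + 5·6 = 21.5; e = 23.5 − 21.5 = 2
d=7: R̂ = -8.5 + 5·7 = 26.5; e = 23.7 − 26.5 = -2.8
d=8: R̂ = -8.5 + 5·8 = 31.5; e = 33.1 − 31.5 = 1.6
d=9: R̂ = -8.5 + 5·9 = 36.5; e = 35.2 − 36.5 = -1.3
d=10: R̂ = -8.5 + 5·10 = 41.5; e = 42.9 − 41.5 = 1.4

1.7, -0.4, -2.2, 2, -2.8, 1.6, -1.3, 1.4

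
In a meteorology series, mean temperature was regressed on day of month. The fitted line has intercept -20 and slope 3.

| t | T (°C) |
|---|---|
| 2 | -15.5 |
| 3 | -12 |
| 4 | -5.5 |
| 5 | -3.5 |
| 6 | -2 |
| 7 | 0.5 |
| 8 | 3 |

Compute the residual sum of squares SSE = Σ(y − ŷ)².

SSE = 13

t=2: T̂ = -20 + 3·2 = -14; r = -15.5 − (-14) = -1.5
t=3: T̂ = -20 + 3·3 = -11; r = -12 − (-11) = -1
t=4: T̂ = -20 + 3·4 = -8; r = -5.5 − (-8) = 2.5
t=5: T̂ = -20 + 3·5 = -5; r = -3.5 − (-5) = 1.5
t=6: T̂ = -20 + 3·6 = -2; r = -2 − (-2) = 0
t=7: T̂ = -20 + 3·7 = 1; r = 0.5 − 1 = -0.5
t=8: T̂ = -20 + 3·8 = 4; r = 3 − 4 = -1
SSE = 2.25 + 1 + 6.25 + 2.25 + 0 + 0.25 + 1 = 13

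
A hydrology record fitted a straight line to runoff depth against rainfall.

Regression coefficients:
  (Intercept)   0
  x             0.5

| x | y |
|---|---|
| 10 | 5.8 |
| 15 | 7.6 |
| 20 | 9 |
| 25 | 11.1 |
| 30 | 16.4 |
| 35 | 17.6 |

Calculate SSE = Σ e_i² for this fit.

SSE = 5.58

x=10: ŷ = 0.5·10 = 5; e = 5.8 − 5 = 0.8
x=15: ŷ = 0.5·15 = 7.5; e = 7.6 − 7.5 = 0.1
x=20: ŷ = 0.5·20 = 10; e = 9 − 10 = -1
x=25: ŷ = 0.5·25 = 12.5; e = 11.1 − 12.5 = -1.4
x=30: ŷ = 0.5·30 = 15; e = 16.4 − 15 = 1.4
x=35: ŷ = 0.5·35 = 17.5; e = 17.6 − 17.5 = 0.1
SSE = 0.64 + 0.01 + 1 + 1.96 + 1.96 + 0.01 = 5.58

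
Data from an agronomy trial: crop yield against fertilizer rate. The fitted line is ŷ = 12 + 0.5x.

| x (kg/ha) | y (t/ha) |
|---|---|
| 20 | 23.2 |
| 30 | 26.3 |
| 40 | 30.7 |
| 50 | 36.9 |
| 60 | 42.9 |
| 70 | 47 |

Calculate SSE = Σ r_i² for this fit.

SSE = 4.44

x=20: ŷ = 12 + 0.5·20 = 22; r = 23.2 − 22 = 1.2
x=30: ŷ = 12 + 0.5·30 = 27; r = 26.3 − 27 = -0.7
x=40: ŷ = 12 + 0.5·40 = 32; r = 30.7 − 32 = -1.3
x=50: ŷ = 12 + 0.5·50 = 37; r = 36.9 − 37 = -0.1
x=60: ŷ = 12 + 0.5·60 = 42; r = 42.9 − 42 = 0.9
x=70: ŷ = 12 + 0.5·70 = 47; r = 47 − 47 = 0
SSE = 1.44 + 0.49 + 1.69 + 0.01 + 0.81 + 0 = 4.44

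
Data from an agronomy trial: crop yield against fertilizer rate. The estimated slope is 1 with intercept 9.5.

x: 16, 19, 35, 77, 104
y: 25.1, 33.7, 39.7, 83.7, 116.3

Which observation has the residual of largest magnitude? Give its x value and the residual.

x=16: ŷ = 9.5 + 16 = 25.5; e = 25.1 − 25.5 = -0.4
x=19: ŷ = 9.5 + 19 = 28.5; e = 33.7 − 28.5 = 5.2
x=35: ŷ = 9.5 + 35 = 44.5; e = 39.7 − 44.5 = -4.8
x=77: ŷ = 9.5 + 77 = 86.5; e = 83.7 − 86.5 = -2.8
x=104: ŷ = 9.5 + 104 = 113.5; e = 116.3 − 113.5 = 2.8
Largest |e| is 5.2 at x = 19, residual 5.2.

x = 19, e = 5.2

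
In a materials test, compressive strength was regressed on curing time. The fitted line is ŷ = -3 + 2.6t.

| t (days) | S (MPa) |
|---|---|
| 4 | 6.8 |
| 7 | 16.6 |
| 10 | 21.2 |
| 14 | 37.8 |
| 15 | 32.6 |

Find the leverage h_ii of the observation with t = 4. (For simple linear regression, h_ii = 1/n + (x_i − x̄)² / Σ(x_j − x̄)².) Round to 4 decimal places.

h = 0.6186

t̄ = (4 + 7 + 10 + 14 + 15)/5 = 10
Σ(t − t̄)² = 36 + 9 + 0 + 16 + 25 = 86
h = 1/5 + (-6)²/86 = 0.2 + 0.418605 = 0.6186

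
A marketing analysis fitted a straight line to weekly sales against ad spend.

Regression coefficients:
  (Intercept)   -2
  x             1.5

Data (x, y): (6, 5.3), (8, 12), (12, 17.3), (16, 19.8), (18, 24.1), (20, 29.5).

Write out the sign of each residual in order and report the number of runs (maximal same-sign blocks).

4 runs

x=6: ŷ = -2 + 1.5·6 = 7; r = 5.3 − 7 = -1.7
x=8: ŷ = -2 + 1.5·8 = 10; r = 12 − 10 = 2
x=12: ŷ = -2 + 1.5·12 = 16; r = 17.3 − 16 = 1.3
x=16: ŷ = -2 + 1.5·16 = 22; r = 19.8 − 22 = -2.2
x=18: ŷ = -2 + 1.5·18 = 25; r = 24.1 − 25 = -0.9
x=20: ŷ = -2 + 1.5·20 = 28; r = 29.5 − 28 = 1.5
Signs: − + + − − +
Runs: −×1, +×2, −×2, +×1 → 4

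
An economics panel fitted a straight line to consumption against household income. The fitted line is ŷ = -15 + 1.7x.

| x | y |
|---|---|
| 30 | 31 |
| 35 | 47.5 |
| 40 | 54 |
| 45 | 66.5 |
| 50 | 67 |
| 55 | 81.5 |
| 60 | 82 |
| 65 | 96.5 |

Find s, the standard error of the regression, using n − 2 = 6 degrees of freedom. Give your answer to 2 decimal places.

s = 4.16

x=30: ŷ = -15 + 1.7·30 = 36; r = 31 − 36 = -5
x=35: ŷ = -15 + 1.7·35 = 44.5; r = 47.5 − 44.5 = 3
x=40: ŷ = -15 + 1.7·40 = 53; r = 54 − 53 = 1
x=45: ŷ = -15 + 1.7·45 = 61.5; r = 66.5 − 61.5 = 5
x=50: ŷ = -15 + 1.7·50 = 70; r = 67 − 70 = -3
x=55: ŷ = -15 + 1.7·55 = 78.5; r = 81.5 − 78.5 = 3
x=60: ŷ = -15 + 1.7·60 = 87; r = 82 − 87 = -5
x=65: ŷ = -15 + 1.7·65 = 95.5; r = 96.5 − 95.5 = 1
SSE = 25 + 9 + 1 + 25 + 9 + 9 + 25 + 1 = 104
s = √(104/6) = √17.3333 ≈ 4.16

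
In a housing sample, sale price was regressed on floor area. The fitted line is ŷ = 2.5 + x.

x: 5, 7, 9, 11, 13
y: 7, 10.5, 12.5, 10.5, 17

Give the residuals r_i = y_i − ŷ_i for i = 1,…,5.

x=5: ŷ = 2.5 + 5 = 7.5; r = 7 − 7.5 = -0.5
x=7: ŷ = 2.5 + 7 = 9.5; r = 10.5 − 9.5 = 1
x=9: ŷ = 2.5 + 9 = 11.5; r = 12.5 − 11.5 = 1
x=11: ŷ = 2.5 + 11 = 13.5; r = 10.5 − 13.5 = -3
x=13: ŷ = 2.5 + 13 = 15.5; r = 17 − 15.5 = 1.5

-0.5, 1, 1, -3, 1.5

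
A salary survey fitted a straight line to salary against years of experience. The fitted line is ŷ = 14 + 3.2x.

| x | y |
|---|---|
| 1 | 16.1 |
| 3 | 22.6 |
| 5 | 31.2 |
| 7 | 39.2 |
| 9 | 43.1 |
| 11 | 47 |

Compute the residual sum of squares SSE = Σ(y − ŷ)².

x=1: ŷ = 14 + 3.2·1 = 17.2; e = 16.1 − 17.2 = -1.1
x=3: ŷ = 14 + 3.2·3 = 23.6; e = 22.6 − 23.6 = -1
x=5: ŷ = 14 + 3.2·5 = 30; e = 31.2 − 30 = 1.2
x=7: ŷ = 14 + 3.2·7 = 36.4; e = 39.2 − 36.4 = 2.8
x=9: ŷ = 14 + 3.2·9 = 42.8; e = 43.1 − 42.8 = 0.3
x=11: ŷ = 14 + 3.2·11 = 49.2; e = 47 − 49.2 = -2.2
SSE = 1.21 + 1 + 1.44 + 7.84 + 0.09 + 4.84 = 16.42

SSE = 16.42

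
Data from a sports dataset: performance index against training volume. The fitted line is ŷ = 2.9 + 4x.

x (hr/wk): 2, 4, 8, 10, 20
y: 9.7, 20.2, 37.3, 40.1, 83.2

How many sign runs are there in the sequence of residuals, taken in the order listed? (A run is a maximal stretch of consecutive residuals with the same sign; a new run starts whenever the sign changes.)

x=2: ŷ = 2.9 + 4·2 = 10.9; e = 9.7 − 10.9 = -1.2
x=4: ŷ = 2.9 + 4·4 = 18.9; e = 20.2 − 18.9 = 1.3
x=8: ŷ = 2.9 + 4·8 = 34.9; e = 37.3 − 34.9 = 2.4
x=10: ŷ = 2.9 + 4·10 = 42.9; e = 40.1 − 42.9 = -2.8
x=20: ŷ = 2.9 + 4·20 = 82.9; e = 83.2 − 82.9 = 0.3
Signs: − + + − +
Runs: −×1, +×2, −×1, +×1 → 4

4 runs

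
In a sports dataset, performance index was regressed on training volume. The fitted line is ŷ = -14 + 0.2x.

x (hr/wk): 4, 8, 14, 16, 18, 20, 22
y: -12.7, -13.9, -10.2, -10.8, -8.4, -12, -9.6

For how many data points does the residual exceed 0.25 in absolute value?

5

x=4: ŷ = -14 + 0.2·4 = -13.2; e = -12.7 − (-13.2) = 0.5
x=8: ŷ = -14 + 0.2·8 = -12.4; e = -13.9 − (-12.4) = -1.5
x=14: ŷ = -14 + 0.2·14 = -11.2; e = -10.2 − (-11.2) = 1
x=16: ŷ = -14 + 0.2·16 = -10.8; e = -10.8 − (-10.8) = 0
x=18: ŷ = -14 + 0.2·18 = -10.4; e = -8.4 − (-10.4) = 2
x=20: ŷ = -14 + 0.2·20 = -10; e = -12 − (-10) = -2
x=22: ŷ = -14 + 0.2·22 = -9.6; e = -9.6 − (-9.6) = 0
|e| > 0.25: x=4 (|e|=0.5), x=8 (|e|=1.5), x=14 (|e|=1), x=18 (|e|=2), x=20 (|e|=2) → 5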